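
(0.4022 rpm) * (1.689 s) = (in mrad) 71.14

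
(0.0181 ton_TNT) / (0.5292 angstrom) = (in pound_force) 3.217e+17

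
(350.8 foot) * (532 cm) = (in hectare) 0.05688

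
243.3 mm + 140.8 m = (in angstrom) 1.41e+12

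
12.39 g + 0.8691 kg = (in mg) 8.815e+05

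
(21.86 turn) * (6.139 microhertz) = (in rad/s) 0.0008432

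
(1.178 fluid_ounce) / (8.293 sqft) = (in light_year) 4.779e-21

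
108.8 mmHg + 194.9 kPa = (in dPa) 2.094e+06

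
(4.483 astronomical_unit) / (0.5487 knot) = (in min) 3.96e+10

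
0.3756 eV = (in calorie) 1.438e-20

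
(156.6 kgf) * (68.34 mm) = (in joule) 105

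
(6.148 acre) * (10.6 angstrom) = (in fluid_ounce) 0.8918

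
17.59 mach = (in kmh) 2.156e+04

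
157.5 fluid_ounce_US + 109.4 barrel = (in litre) 1.74e+04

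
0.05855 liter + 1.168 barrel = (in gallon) 49.07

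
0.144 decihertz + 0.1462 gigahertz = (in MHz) 146.2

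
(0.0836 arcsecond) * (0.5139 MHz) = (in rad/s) 0.2083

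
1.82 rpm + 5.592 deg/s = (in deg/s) 16.51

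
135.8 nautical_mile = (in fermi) 2.515e+20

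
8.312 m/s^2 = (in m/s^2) 8.312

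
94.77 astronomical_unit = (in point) 4.019e+16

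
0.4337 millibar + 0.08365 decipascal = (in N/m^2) 43.38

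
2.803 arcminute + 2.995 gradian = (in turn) 0.007617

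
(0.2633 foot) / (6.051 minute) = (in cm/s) 0.0221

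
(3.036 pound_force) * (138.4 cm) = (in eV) 1.167e+20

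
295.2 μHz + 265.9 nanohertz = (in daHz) 2.955e-05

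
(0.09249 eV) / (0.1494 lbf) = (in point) 6.321e-17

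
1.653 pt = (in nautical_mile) 3.149e-07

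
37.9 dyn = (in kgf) 3.865e-05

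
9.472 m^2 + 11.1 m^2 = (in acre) 0.005083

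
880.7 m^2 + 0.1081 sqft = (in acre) 0.2176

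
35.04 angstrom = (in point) 9.933e-06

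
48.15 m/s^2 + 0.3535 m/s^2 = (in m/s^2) 48.5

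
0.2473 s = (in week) 4.089e-07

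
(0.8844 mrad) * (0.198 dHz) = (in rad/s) 1.751e-05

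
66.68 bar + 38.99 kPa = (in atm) 66.19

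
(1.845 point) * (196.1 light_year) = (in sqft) 1.3e+16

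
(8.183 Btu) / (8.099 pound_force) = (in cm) 2.396e+04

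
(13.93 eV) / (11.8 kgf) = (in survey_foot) 6.328e-20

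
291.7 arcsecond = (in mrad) 1.414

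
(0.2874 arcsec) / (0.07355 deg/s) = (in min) 1.809e-05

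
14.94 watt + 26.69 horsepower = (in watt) 1.992e+04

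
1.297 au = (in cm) 1.94e+13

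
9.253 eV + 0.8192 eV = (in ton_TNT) 3.857e-28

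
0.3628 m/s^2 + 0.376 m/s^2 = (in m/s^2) 0.7388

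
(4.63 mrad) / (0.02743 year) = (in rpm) 5.111e-08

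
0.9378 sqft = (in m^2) 0.08712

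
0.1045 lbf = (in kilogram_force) 0.0474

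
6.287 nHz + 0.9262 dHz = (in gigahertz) 9.262e-11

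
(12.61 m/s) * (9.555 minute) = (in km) 7.229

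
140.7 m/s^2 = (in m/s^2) 140.7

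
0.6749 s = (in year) 2.14e-08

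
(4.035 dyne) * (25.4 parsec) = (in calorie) 7.559e+12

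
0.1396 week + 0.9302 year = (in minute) 4.903e+05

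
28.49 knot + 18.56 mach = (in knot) 1.231e+04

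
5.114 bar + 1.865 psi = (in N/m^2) 5.243e+05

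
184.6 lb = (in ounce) 2954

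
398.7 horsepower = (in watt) 2.973e+05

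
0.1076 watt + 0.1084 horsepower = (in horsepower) 0.1085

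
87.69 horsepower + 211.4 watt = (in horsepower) 87.97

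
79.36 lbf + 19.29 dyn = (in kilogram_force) 36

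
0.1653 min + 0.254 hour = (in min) 15.41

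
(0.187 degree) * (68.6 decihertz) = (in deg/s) 1.283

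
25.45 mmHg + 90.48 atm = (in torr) 6.879e+04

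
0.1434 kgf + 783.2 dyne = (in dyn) 1.414e+05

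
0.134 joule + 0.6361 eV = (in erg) 1.34e+06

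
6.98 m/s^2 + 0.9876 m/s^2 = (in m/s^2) 7.968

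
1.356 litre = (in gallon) 0.3582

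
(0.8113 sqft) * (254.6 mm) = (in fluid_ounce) 648.9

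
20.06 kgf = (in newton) 196.7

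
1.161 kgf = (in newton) 11.39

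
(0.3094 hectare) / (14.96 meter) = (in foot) 678.5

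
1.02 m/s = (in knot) 1.983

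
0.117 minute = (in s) 7.02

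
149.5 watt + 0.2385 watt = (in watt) 149.7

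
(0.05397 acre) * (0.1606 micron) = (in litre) 0.03508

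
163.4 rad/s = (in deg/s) 9362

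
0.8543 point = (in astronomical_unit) 2.015e-15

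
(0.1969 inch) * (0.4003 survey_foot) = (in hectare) 6.102e-08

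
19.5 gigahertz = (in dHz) 1.95e+11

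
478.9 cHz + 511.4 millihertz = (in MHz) 5.3e-06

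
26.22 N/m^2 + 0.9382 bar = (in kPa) 93.85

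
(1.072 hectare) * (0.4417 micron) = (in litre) 4.735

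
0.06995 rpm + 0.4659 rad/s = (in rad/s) 0.4732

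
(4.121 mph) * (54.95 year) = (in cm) 3.192e+11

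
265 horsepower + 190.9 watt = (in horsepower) 265.3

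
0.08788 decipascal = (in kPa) 8.788e-06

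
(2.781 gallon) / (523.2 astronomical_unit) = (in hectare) 1.345e-20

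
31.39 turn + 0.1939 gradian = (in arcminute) 6.78e+05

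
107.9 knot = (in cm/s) 5551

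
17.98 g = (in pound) 0.03964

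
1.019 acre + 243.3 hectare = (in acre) 602.2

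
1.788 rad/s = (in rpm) 17.07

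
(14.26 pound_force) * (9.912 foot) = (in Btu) 0.1816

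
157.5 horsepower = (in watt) 1.174e+05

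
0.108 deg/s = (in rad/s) 0.001885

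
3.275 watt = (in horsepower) 0.004392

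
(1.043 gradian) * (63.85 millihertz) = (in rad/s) 0.001046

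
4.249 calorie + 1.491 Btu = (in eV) 9.929e+21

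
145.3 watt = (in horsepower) 0.1949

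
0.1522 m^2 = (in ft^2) 1.638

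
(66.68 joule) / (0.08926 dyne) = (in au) 0.0004994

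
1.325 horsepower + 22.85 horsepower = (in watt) 1.803e+04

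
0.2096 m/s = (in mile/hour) 0.4689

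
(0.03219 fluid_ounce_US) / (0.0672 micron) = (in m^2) 14.17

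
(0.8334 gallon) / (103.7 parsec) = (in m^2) 9.859e-22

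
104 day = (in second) 8.986e+06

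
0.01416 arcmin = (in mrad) 0.004119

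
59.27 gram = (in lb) 0.1307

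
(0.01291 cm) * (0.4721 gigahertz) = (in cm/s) 6.095e+06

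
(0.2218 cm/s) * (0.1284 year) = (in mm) 8.981e+06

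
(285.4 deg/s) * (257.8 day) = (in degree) 6.357e+09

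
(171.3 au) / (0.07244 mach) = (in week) 1.718e+06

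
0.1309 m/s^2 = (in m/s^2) 0.1309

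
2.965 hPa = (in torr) 2.224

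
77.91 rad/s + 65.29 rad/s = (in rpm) 1367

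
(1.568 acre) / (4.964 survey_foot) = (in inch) 1.651e+05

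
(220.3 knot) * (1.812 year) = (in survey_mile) 4.024e+06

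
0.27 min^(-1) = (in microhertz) 4500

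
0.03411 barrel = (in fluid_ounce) 183.4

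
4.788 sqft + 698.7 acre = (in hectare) 282.8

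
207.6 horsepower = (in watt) 1.548e+05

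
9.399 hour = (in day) 0.3916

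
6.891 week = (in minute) 6.946e+04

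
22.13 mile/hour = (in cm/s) 989.3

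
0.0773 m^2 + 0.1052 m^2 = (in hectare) 1.825e-05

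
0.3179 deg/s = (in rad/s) 0.005548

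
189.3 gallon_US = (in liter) 716.6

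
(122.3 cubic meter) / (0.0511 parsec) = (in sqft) 8.349e-13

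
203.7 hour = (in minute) 1.222e+04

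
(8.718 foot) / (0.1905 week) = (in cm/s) 0.002306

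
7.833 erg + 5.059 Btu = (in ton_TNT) 1.276e-06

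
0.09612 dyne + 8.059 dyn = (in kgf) 8.316e-06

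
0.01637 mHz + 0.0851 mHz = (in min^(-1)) 0.006088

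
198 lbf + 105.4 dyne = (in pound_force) 198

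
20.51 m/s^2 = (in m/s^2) 20.51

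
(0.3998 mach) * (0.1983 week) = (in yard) 1.785e+07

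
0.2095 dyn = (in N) 2.095e-06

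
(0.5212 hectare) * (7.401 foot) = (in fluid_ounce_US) 3.976e+08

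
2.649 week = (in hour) 445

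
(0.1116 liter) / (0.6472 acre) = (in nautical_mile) 2.301e-11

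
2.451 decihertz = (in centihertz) 24.51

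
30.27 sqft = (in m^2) 2.812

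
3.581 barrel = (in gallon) 150.4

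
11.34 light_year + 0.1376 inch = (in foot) 3.52e+17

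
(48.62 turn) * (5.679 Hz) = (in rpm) 1.657e+04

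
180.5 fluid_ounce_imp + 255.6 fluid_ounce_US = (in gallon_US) 3.352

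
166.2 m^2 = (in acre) 0.04107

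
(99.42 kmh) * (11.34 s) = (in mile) 0.1946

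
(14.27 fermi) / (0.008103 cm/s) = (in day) 2.038e-15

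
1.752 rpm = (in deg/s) 10.51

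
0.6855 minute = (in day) 0.000476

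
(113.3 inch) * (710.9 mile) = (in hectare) 329.2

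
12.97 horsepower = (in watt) 9672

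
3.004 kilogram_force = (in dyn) 2.946e+06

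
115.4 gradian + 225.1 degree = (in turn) 0.9138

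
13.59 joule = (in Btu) 0.01288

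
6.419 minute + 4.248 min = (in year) 2.029e-05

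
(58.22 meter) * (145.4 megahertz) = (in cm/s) 8.465e+11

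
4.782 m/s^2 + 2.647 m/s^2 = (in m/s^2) 7.429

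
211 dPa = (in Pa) 21.1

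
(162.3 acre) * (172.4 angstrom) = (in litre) 11.32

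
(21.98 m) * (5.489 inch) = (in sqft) 32.99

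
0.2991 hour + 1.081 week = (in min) 1.091e+04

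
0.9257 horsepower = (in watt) 690.3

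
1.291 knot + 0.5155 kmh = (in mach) 0.002371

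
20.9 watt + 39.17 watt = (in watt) 60.07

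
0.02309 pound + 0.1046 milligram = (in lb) 0.02309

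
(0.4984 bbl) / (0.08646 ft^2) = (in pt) 2.796e+04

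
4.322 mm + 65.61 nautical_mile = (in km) 121.5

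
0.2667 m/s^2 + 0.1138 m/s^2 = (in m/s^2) 0.3805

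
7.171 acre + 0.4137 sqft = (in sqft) 3.124e+05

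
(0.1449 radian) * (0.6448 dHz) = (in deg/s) 0.5353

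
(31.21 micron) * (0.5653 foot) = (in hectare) 5.378e-10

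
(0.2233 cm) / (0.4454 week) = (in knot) 1.611e-08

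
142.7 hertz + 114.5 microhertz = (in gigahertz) 1.427e-07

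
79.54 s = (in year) 2.522e-06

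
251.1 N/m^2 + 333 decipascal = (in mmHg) 2.133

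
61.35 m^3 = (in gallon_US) 1.621e+04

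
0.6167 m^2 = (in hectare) 6.167e-05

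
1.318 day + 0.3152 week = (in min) 5075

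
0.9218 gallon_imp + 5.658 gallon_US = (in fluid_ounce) 865.9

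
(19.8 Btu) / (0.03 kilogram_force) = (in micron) 7.101e+10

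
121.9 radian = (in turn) 19.4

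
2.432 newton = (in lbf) 0.5467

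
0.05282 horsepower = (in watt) 39.39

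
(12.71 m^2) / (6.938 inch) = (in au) 4.821e-10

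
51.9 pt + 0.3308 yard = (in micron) 3.208e+05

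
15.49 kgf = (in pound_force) 34.15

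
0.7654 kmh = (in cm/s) 21.26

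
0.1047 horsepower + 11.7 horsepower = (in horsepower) 11.8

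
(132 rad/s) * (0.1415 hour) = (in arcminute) 2.312e+08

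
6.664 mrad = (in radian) 0.006664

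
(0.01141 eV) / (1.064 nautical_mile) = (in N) 9.277e-25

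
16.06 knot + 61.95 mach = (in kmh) 7.597e+04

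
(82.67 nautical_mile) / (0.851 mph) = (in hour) 111.8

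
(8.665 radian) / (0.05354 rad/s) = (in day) 0.001873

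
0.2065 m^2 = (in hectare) 2.065e-05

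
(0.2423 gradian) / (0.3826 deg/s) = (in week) 9.424e-07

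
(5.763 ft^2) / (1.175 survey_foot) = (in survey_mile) 0.0009289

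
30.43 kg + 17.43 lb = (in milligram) 3.834e+07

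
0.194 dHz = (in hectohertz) 0.000194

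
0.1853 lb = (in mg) 8.405e+04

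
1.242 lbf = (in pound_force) 1.242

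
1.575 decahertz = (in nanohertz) 1.575e+10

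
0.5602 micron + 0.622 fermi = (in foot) 1.838e-06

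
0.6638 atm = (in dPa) 6.726e+05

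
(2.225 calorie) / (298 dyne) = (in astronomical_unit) 2.088e-08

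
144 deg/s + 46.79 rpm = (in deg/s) 424.7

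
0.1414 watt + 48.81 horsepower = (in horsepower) 48.81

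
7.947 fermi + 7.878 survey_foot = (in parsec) 7.782e-17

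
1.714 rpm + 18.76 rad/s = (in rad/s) 18.94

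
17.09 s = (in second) 17.09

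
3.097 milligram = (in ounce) 0.0001092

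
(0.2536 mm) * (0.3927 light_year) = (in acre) 2.328e+08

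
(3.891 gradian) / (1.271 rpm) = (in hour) 0.0001276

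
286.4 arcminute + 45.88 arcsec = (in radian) 0.08353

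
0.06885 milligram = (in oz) 2.429e-06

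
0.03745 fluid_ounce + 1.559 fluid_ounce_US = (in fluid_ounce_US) 1.596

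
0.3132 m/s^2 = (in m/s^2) 0.3132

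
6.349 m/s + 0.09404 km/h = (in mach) 0.01872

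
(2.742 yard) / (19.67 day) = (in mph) 3.3e-06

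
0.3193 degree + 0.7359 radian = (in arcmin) 2549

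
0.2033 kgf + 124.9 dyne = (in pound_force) 0.4485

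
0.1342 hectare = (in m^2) 1342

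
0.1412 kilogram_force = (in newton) 1.385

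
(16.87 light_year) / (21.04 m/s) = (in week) 1.254e+10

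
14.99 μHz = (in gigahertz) 1.499e-14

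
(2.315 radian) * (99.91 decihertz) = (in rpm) 220.9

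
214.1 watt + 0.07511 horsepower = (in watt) 270.1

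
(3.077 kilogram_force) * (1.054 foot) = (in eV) 6.051e+19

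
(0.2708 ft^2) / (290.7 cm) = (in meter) 0.008654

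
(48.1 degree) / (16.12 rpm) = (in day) 5.756e-06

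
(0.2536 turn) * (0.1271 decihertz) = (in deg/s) 1.16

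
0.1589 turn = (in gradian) 63.56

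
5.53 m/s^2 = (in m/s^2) 5.53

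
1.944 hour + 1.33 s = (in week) 0.01157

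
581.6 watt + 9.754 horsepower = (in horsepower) 10.53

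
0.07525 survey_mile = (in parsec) 3.925e-15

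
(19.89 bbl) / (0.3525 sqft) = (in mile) 0.06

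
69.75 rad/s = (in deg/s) 3996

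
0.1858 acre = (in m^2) 751.9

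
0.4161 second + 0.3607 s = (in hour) 0.0002158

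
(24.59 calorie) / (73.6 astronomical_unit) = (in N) 9.344e-12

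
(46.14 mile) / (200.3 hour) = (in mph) 0.2304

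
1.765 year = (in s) 5.566e+07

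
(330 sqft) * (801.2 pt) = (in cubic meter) 8.665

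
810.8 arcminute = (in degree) 13.51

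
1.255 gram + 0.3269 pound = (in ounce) 5.275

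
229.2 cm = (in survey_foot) 7.52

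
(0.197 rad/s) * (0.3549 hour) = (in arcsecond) 5.192e+07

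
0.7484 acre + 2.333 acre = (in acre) 3.081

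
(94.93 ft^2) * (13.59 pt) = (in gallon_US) 11.17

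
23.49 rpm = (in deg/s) 140.9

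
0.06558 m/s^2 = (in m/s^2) 0.06558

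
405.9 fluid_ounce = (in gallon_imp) 2.64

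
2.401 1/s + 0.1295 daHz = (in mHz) 3696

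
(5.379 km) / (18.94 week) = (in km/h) 0.00169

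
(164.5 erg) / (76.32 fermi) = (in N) 2.155e+08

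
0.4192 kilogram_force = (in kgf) 0.4192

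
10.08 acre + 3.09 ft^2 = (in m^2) 4.079e+04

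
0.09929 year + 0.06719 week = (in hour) 881.1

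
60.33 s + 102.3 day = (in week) 14.61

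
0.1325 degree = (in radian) 0.002313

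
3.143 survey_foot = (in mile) 0.0005953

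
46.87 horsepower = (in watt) 3.495e+04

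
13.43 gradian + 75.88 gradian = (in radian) 1.403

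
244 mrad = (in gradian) 15.53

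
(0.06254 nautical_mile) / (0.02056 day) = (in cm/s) 6.52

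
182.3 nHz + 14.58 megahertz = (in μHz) 1.458e+13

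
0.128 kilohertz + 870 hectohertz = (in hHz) 871.3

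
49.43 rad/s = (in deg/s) 2832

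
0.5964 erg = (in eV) 3.722e+11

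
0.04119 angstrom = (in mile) 2.559e-15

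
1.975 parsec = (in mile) 3.787e+13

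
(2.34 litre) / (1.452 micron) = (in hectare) 0.1612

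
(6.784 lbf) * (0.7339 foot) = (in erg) 6.75e+07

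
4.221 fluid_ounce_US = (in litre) 0.1248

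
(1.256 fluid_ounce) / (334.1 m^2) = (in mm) 0.0001112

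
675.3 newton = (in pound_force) 151.8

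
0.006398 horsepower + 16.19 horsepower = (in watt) 1.208e+04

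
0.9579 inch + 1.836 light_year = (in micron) 1.737e+22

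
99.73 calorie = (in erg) 4.173e+09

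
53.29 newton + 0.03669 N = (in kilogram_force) 5.438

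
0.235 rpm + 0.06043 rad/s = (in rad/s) 0.08504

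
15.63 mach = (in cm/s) 5.322e+05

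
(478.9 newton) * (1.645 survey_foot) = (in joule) 240.1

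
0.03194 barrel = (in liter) 5.078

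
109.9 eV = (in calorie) 4.208e-18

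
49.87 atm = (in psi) 732.9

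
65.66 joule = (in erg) 6.566e+08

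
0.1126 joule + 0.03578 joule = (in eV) 9.261e+17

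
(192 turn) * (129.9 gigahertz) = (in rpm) 1.496e+15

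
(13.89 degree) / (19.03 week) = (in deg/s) 1.207e-06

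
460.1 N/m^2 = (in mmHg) 3.451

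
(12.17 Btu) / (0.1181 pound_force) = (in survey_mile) 15.19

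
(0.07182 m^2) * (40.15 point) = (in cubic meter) 0.001017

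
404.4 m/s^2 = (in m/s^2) 404.4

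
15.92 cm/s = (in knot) 0.3095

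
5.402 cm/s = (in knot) 0.105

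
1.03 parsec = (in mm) 3.178e+19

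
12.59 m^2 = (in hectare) 0.001259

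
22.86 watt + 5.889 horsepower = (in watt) 4414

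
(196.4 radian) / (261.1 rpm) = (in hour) 0.001995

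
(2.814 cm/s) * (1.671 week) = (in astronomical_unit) 1.901e-07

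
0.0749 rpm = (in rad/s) 0.007844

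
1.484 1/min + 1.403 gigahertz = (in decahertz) 1.403e+08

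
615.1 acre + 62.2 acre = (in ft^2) 2.95e+07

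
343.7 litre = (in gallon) 90.8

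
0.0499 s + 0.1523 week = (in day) 1.066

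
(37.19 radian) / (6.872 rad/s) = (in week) 8.948e-06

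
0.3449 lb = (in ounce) 5.518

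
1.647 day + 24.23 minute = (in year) 0.004558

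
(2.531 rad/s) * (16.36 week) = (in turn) 3.986e+06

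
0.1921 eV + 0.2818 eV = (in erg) 7.593e-13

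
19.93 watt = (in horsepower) 0.02673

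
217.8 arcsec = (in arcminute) 3.63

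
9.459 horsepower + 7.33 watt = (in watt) 7061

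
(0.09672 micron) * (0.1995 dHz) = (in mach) 5.667e-12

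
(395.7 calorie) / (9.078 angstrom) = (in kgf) 1.86e+11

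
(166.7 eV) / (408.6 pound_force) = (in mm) 1.469e-17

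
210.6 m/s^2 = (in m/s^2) 210.6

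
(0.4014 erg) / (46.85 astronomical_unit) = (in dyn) 5.727e-16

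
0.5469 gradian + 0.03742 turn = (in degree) 13.96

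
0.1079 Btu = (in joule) 113.8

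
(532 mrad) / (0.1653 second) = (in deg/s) 184.4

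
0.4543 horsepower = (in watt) 338.8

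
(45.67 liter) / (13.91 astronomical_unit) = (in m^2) 2.195e-14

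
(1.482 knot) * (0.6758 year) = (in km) 1.625e+04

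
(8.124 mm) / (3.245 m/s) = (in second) 0.002504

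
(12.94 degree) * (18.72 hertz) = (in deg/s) 242.2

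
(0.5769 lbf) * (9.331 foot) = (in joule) 7.298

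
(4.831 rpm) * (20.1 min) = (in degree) 3.496e+04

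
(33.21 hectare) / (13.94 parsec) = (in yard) 8.443e-13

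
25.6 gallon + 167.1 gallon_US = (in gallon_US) 192.7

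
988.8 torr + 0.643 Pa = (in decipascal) 1.318e+06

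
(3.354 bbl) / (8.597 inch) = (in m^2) 2.442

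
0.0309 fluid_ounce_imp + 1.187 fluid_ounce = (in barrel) 0.0002263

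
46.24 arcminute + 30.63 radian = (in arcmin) 1.053e+05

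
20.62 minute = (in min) 20.62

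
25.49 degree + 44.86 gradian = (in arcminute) 3952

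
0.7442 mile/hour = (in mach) 0.0009771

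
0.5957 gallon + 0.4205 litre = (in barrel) 0.01683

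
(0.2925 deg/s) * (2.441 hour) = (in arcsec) 9.253e+06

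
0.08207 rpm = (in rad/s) 0.008594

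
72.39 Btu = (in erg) 7.638e+11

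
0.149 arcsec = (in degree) 4.139e-05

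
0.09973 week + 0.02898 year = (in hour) 270.6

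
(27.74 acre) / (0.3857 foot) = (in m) 9.549e+05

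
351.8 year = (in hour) 3.082e+06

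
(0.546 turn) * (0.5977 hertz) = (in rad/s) 2.05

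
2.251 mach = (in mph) 1715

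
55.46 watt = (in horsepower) 0.07437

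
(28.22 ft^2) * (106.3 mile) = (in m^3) 4.485e+05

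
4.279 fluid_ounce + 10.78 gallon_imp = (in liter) 49.13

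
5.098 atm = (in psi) 74.92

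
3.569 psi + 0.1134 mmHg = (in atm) 0.243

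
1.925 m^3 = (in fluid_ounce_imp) 6.775e+04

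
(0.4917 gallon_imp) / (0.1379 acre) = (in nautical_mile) 2.163e-09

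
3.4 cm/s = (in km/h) 0.1224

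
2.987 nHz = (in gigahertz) 2.987e-18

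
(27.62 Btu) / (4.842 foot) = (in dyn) 1.975e+09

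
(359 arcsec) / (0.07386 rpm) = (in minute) 0.00375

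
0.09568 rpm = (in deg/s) 0.5741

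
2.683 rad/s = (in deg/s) 153.7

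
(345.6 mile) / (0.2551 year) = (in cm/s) 6.914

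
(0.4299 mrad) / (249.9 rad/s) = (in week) 2.844e-12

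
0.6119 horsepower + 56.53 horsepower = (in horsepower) 57.14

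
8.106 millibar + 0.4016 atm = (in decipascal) 4.15e+05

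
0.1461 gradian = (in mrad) 2.295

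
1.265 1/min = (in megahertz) 2.108e-08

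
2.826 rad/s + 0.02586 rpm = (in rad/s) 2.829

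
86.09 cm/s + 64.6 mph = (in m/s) 29.74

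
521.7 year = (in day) 1.904e+05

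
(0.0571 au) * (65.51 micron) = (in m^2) 5.596e+05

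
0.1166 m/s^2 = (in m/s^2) 0.1166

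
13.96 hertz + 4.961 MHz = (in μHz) 4.961e+12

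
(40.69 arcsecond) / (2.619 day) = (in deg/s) 4.995e-08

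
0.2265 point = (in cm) 0.00799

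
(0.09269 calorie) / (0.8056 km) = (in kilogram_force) 4.909e-05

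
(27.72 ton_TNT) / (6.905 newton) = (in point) 4.761e+13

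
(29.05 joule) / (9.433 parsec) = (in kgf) 1.018e-17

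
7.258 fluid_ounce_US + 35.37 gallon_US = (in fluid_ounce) 4535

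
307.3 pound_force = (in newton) 1367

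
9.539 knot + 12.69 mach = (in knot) 8409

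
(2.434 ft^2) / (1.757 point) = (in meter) 364.8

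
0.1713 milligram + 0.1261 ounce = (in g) 3.575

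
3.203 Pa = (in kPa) 0.003203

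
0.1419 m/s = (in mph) 0.3174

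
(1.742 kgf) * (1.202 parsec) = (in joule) 6.336e+17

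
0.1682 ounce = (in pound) 0.01051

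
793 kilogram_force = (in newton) 7777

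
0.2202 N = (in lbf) 0.0495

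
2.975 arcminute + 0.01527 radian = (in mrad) 16.14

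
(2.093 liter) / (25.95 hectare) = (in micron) 0.008066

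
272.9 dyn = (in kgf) 0.0002783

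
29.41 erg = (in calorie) 7.029e-07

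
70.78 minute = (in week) 0.007022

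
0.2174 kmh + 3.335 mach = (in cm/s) 1.136e+05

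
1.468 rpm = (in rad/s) 0.1537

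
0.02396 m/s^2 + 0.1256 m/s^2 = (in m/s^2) 0.1496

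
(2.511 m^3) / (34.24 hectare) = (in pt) 0.02079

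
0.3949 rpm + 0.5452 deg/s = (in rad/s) 0.05087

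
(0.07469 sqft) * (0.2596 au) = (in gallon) 7.119e+10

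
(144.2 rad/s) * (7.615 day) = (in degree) 5.436e+09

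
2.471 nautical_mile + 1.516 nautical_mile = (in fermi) 7.384e+18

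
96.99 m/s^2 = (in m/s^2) 96.99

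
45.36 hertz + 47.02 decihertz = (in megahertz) 5.006e-05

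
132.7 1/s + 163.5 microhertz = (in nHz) 1.327e+11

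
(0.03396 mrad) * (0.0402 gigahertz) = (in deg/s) 7.822e+04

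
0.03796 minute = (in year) 7.222e-08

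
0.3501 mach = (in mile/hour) 266.7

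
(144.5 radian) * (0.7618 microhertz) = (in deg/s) 0.006307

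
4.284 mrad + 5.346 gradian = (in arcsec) 1.82e+04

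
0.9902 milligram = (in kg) 9.902e-07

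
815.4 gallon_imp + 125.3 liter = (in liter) 3832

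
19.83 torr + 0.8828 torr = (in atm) 0.02725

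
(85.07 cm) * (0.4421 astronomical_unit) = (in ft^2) 6.056e+11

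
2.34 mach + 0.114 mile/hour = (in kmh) 2869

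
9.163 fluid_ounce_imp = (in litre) 0.2603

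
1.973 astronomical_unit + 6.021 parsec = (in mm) 1.858e+20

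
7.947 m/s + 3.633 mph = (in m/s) 9.571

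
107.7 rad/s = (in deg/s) 6171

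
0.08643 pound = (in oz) 1.383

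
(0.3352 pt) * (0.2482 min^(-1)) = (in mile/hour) 1.094e-06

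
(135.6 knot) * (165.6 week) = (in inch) 2.751e+11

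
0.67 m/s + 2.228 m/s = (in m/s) 2.898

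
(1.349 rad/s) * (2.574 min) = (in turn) 33.16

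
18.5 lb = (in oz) 296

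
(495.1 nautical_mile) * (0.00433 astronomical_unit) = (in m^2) 5.939e+14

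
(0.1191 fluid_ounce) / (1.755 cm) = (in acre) 4.959e-08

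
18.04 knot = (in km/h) 33.41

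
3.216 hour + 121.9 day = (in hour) 2929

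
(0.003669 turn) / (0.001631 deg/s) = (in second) 809.8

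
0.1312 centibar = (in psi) 0.01903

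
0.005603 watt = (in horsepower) 7.514e-06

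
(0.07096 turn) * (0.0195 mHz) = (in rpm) 8.302e-05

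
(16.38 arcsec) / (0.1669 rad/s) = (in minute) 7.93e-06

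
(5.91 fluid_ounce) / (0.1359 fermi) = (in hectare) 1.286e+08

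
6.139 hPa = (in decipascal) 6139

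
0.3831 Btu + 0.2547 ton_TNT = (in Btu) 1.01e+06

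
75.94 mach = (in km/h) 9.309e+04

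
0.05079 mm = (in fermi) 5.079e+10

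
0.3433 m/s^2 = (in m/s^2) 0.3433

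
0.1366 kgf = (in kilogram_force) 0.1366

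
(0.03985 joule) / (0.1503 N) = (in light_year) 2.802e-17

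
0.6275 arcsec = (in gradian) 0.0001937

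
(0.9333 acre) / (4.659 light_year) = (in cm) 8.569e-12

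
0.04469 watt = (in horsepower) 5.993e-05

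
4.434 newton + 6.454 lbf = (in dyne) 3.314e+06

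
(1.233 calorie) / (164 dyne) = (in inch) 1.238e+05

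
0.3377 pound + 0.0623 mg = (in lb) 0.3377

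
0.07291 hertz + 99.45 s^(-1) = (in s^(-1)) 99.52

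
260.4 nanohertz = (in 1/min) 1.562e-05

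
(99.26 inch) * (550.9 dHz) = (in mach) 0.4079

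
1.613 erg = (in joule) 1.613e-07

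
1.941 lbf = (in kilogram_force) 0.8804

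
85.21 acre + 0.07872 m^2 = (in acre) 85.21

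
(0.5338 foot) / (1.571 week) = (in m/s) 1.712e-07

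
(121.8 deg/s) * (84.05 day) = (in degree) 8.845e+08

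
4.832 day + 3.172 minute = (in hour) 116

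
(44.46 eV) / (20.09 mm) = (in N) 3.546e-16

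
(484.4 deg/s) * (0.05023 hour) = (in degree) 8.759e+04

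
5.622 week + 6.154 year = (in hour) 5.485e+04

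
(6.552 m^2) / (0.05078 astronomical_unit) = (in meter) 8.625e-10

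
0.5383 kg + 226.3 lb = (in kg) 103.2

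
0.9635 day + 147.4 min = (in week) 0.1523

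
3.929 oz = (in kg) 0.1114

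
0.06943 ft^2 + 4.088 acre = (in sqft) 1.781e+05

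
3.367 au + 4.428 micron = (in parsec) 1.632e-05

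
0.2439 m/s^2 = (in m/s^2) 0.2439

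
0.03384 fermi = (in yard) 3.701e-17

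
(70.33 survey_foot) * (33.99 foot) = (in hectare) 0.02221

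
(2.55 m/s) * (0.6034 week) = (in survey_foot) 3.053e+06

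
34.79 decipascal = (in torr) 0.02609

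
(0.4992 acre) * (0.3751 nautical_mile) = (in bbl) 8.827e+06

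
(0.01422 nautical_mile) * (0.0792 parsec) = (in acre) 1.59e+13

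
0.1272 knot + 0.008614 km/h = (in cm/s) 6.783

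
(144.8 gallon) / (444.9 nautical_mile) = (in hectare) 6.652e-11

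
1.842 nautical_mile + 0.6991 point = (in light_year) 3.606e-13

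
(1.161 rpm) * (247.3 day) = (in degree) 1.488e+08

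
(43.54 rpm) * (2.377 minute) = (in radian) 650.3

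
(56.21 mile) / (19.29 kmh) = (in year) 0.0005353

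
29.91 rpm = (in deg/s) 179.5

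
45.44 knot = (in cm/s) 2338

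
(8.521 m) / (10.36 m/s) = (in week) 1.36e-06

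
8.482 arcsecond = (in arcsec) 8.482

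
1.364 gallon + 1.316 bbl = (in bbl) 1.348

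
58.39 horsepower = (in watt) 4.354e+04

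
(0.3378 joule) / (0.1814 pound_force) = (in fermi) 4.186e+14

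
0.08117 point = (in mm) 0.02863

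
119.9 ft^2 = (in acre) 0.002753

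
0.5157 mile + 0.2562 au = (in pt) 1.086e+14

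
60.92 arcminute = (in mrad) 17.72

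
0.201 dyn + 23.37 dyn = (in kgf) 2.404e-05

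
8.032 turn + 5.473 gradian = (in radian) 50.55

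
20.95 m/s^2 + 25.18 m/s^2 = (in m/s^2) 46.13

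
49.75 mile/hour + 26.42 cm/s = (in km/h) 81.02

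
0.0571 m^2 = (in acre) 1.411e-05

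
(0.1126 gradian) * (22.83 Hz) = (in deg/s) 2.314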